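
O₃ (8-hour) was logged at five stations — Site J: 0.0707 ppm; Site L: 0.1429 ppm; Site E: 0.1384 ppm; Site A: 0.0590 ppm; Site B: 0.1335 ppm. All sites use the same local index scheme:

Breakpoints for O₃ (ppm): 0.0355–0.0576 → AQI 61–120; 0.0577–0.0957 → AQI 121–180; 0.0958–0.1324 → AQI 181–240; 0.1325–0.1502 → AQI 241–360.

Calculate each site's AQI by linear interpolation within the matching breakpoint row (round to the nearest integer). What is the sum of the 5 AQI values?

Site J: row 0.0577–0.0957 (AQI 121–180). (180−121)·(0.0707−0.0577)/(0.0957−0.0577) + 121 = 59·0.0130/0.0380 + 121 ≈ 141.18 → 141.
Site L 0.1429: bracket 0.1325–0.1502 → index 241–360; slope 119/0.0177, offset 0.0104.
AQI = 241 + 119/0.0177·0.0104 ≈ 310.92 ⇒ 311.
Site E: row 0.1325–0.1502 (AQI 241–360). (360−241)·(0.1384−0.1325)/(0.1502−0.1325) + 241 = 119·0.0059/0.0177 + 241 ≈ 280.67 → 281.
Site A: 0.0590 lies in 0.0577–0.0957, so I_lo=121, I_hi=180, C_lo=0.0577, C_hi=0.0957.
(180−121)/(0.0957−0.0577) × (0.0590−0.0577) + 121 = 59/0.0380 × 0.0013 + 121 ≈ 123.02 → 123.
Site B: 0.1335 ∈ [0.1325, 0.1502] ↔ index [241, 360].
241 + (0.1335−0.1325)·(360−241)/(0.1502−0.1325) = 241 + 0.0010·119/0.0177 ≈ 247.72, so AQI = 248.
AQIs: Site J=141, Site L=311, Site E=281, Site A=123, Site B=248. Sum = 141 + 311 + 281 + 123 + 248 = 1104.

1104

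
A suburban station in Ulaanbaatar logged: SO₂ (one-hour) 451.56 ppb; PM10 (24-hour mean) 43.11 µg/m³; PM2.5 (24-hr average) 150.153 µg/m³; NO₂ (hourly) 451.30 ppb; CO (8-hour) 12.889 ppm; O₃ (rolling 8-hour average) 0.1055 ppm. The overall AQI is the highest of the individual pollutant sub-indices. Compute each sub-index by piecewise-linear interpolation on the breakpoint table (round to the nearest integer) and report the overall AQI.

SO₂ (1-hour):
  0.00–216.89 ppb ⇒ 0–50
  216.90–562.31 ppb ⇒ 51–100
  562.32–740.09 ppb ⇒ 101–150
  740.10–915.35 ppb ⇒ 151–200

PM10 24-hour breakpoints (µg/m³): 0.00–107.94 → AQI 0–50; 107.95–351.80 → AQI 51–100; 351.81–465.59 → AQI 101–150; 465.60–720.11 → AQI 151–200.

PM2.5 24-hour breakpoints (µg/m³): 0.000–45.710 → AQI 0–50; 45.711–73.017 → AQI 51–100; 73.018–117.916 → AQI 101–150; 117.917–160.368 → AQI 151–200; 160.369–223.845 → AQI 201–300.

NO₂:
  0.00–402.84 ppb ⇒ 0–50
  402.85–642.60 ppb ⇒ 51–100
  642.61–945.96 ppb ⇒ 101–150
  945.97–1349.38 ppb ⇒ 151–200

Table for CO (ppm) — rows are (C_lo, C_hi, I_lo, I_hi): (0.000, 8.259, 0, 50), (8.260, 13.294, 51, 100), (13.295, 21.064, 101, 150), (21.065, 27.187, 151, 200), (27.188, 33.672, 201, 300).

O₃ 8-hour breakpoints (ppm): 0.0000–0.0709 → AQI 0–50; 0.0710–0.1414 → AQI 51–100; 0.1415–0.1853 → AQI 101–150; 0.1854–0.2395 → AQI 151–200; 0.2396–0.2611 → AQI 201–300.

SO₂ 451.56: bracket 216.90–562.31 → index 51–100; slope 49/345.41, offset 234.66.
AQI = 51 + 49/345.41·234.66 ≈ 84.29 ⇒ 84.
PM10: 43.11 lies in 0.00–107.94, so I_lo=0, I_hi=50, C_lo=0.00, C_hi=107.94.
(50−0)/(107.94−0.00) × (43.11−0.00) + 0 = 50/107.94 × 43.11 + 0 ≈ 19.97 → 20.
PM2.5: 150.153 lies in 117.917–160.368, so I_lo=151, I_hi=200, C_lo=117.917, C_hi=160.368.
(200−151)/(160.368−117.917) × (150.153−117.917) + 151 = 49/42.451 × 32.236 + 151 ≈ 188.21 → 188.
NO₂: 451.30 ∈ [402.85, 642.60] ↔ index [51, 100].
51 + (451.30−402.85)·(100−51)/(642.60−402.85) = 51 + 48.45·49/239.75 ≈ 60.90, so AQI = 61.
CO: 12.889 lies in 8.260–13.294, so I_lo=51, I_hi=100, C_lo=8.260, C_hi=13.294.
(100−51)/(13.294−8.260) × (12.889−8.260) + 51 = 49/5.034 × 4.629 + 51 ≈ 96.06 → 96.
O₃ 0.1055: bracket 0.0710–0.1414 → index 51–100; slope 49/0.0704, offset 0.0345.
AQI = 51 + 49/0.0704·0.0345 ≈ 75.01 ⇒ 75.
Sub-indices: SO₂→84, PM10→20, PM2.5→188, NO₂→61, CO→96, O₃→75. Overall AQI = max = 188; dominant pollutant is PM2.5.
AQI 188: Unhealthy.

188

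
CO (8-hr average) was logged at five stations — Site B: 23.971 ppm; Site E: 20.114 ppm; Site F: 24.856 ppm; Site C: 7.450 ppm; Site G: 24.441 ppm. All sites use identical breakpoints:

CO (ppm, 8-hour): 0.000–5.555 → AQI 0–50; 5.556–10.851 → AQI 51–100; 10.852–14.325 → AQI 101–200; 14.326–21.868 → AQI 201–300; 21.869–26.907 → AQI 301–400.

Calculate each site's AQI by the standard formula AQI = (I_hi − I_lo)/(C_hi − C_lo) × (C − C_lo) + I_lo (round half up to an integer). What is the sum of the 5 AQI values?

Site B: 23.971 ∈ [21.869, 26.907] ↔ index [301, 400].
301 + (23.971−21.869)·(400−301)/(26.907−21.869) = 301 + 2.102·99/5.038 ≈ 342.31, so AQI = 342.
Site E: 20.114 lies in 14.326–21.868, so I_lo=201, I_hi=300, C_lo=14.326, C_hi=21.868.
(300−201)/(21.868−14.326) × (20.114−14.326) + 201 = 99/7.542 × 5.788 + 201 ≈ 276.98 → 277.
Site F: 24.856 lies in 21.869–26.907, so I_lo=301, I_hi=400, C_lo=21.869, C_hi=26.907.
(400−301)/(26.907−21.869) × (24.856−21.869) + 301 = 99/5.038 × 2.987 + 301 ≈ 359.70 → 360.
Site C: row 5.556–10.851 (AQI 51–100). (100−51)·(7.450−5.556)/(10.851−5.556) + 51 = 49·1.894/5.295 + 51 ≈ 68.53 → 69.
Site G: row 21.869–26.907 (AQI 301–400). (400−301)·(24.441−21.869)/(26.907−21.869) + 301 = 99·2.572/5.038 + 301 ≈ 351.54 → 352.
AQIs: Site B=342, Site E=277, Site F=360, Site C=69, Site G=352. Sum = 342 + 277 + 360 + 69 + 352 = 1400.

1400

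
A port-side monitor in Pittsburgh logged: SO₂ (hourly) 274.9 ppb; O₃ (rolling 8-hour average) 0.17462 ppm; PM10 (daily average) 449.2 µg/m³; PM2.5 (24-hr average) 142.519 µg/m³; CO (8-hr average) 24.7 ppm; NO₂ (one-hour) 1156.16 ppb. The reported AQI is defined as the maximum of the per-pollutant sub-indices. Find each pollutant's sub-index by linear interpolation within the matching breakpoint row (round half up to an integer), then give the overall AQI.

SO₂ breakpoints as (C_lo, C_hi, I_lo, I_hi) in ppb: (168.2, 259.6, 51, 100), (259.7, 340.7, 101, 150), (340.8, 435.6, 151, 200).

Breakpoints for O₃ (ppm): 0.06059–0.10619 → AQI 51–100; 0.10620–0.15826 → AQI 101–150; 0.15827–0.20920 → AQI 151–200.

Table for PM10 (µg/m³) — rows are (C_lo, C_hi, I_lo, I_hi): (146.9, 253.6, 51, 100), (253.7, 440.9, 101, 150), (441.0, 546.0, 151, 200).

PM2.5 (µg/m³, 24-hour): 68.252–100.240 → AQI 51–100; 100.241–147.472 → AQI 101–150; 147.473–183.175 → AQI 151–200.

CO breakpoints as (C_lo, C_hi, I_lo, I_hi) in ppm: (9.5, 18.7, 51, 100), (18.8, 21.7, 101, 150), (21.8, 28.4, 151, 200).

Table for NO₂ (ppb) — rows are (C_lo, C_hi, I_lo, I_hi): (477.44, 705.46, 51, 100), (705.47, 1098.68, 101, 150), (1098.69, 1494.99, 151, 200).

SO₂ 274.9: bracket 259.7–340.7 → index 101–150; slope 49/81.0, offset 15.2.
AQI = 101 + 49/81.0·15.2 ≈ 110.20 ⇒ 110.
O₃: 0.17462 lies in 0.15827–0.20920, so I_lo=151, I_hi=200, C_lo=0.15827, C_hi=0.20920.
(200−151)/(0.20920−0.15827) × (0.17462−0.15827) + 151 = 49/0.05093 × 0.01635 + 151 ≈ 166.73 → 167.
PM10 449.2: bracket 441.0–546.0 → index 151–200; slope 49/105.0, offset 8.2.
AQI = 151 + 49/105.0·8.2 ≈ 154.83 ⇒ 155.
PM2.5 142.519: bracket 100.241–147.472 → index 101–150; slope 49/47.231, offset 42.278.
AQI = 101 + 49/47.231·42.278 ≈ 144.86 ⇒ 145.
CO 24.7: bracket 21.8–28.4 → index 151–200; slope 49/6.6, offset 2.9.
AQI = 151 + 49/6.6·2.9 ≈ 172.53 ⇒ 173.
NO₂: row 1098.69–1494.99 (AQI 151–200). (200−151)·(1156.16−1098.69)/(1494.99−1098.69) + 151 = 49·57.47/396.30 + 151 ≈ 158.11 → 158.
Sub-indices: SO₂→110, O₃→167, PM10→155, PM2.5→145, CO→173, NO₂→158. Overall AQI = max = 173; dominant pollutant is CO.

173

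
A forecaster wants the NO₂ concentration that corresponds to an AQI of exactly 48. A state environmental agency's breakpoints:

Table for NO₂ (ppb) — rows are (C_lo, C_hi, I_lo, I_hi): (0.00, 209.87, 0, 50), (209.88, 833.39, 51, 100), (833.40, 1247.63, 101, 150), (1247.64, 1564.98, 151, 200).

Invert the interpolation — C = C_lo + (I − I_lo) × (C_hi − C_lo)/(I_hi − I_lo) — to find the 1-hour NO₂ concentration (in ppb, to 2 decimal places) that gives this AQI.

201.48

AQI 48 lies in the 0–50 band, which corresponds to 0.00–209.87 ppb.
C = 0.00 + (48−0)×(209.87−0.00)/(50−0) = 0.00 + 48×209.87/50 ≈ 201.4752 ppb → 201.48 ppb to 2 dp.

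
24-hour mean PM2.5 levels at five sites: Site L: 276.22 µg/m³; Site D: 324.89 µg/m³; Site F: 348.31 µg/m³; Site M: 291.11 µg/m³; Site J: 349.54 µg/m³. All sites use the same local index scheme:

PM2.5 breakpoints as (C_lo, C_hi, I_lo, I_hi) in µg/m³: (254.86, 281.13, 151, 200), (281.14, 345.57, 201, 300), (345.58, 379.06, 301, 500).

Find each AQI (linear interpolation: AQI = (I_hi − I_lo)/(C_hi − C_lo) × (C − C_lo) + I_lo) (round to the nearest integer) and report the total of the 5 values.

1317

Site L: row 254.86–281.13 (AQI 151–200). (200−151)·(276.22−254.86)/(281.13−254.86) + 151 = 49·21.36/26.27 + 151 ≈ 190.84 → 191.
Site D: 324.89 ∈ [281.14, 345.57] ↔ index [201, 300].
201 + (324.89−281.14)·(300−201)/(345.57−281.14) = 201 + 43.75·99/64.43 ≈ 268.22, so AQI = 268.
Site F: row 345.58–379.06 (AQI 301–500). (500−301)·(348.31−345.58)/(379.06−345.58) + 301 = 199·2.73/33.48 + 301 ≈ 317.23 → 317.
Site M: 291.11 ∈ [281.14, 345.57] ↔ index [201, 300].
201 + (291.11−281.14)·(300−201)/(345.57−281.14) = 201 + 9.97·99/64.43 ≈ 216.32, so AQI = 216.
Site J: row 345.58–379.06 (AQI 301–500). (500−301)·(349.54−345.58)/(379.06−345.58) + 301 = 199·3.96/33.48 + 301 ≈ 324.54 → 325.
AQIs: Site L=191, Site D=268, Site F=317, Site M=216, Site J=325. Sum = 191 + 268 + 317 + 216 + 325 = 1317.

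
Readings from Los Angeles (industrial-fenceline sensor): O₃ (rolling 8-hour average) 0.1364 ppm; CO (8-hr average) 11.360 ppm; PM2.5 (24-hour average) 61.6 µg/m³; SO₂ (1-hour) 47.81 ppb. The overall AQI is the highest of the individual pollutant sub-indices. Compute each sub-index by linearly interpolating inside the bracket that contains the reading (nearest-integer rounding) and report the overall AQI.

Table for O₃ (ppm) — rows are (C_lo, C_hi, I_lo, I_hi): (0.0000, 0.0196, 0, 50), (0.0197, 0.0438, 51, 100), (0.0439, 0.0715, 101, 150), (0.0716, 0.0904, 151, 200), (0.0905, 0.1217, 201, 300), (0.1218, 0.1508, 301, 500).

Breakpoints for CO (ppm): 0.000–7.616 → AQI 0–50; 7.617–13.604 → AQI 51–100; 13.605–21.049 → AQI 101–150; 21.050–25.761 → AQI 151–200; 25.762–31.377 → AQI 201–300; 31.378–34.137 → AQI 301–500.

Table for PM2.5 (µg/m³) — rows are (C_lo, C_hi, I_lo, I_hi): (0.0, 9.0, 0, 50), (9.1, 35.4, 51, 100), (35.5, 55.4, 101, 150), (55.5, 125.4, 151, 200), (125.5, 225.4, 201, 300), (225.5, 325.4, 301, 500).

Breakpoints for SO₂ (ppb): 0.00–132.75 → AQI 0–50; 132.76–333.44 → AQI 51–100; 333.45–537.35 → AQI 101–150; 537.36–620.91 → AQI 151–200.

O₃: row 0.1218–0.1508 (AQI 301–500). (500−301)·(0.1364−0.1218)/(0.1508−0.1218) + 301 = 199·0.0146/0.0290 + 301 ≈ 401.19 → 401.
CO: 11.360 ∈ [7.617, 13.604] ↔ index [51, 100].
51 + (11.360−7.617)·(100−51)/(13.604−7.617) = 51 + 3.743·49/5.987 ≈ 81.63, so AQI = 82.
PM2.5 61.6: bracket 55.5–125.4 → index 151–200; slope 49/69.9, offset 6.1.
AQI = 151 + 49/69.9·6.1 ≈ 155.28 ⇒ 155.
SO₂: 47.81 ∈ [0.00, 132.75] ↔ index [0, 50].
0 + (47.81−0.00)·(50−0)/(132.75−0.00) = 0 + 47.81·50/132.75 ≈ 18.01, so AQI = 18.
Sub-indices: O₃→401, CO→82, PM2.5→155, SO₂→18. Overall AQI = max = 401; dominant pollutant is O₃.

401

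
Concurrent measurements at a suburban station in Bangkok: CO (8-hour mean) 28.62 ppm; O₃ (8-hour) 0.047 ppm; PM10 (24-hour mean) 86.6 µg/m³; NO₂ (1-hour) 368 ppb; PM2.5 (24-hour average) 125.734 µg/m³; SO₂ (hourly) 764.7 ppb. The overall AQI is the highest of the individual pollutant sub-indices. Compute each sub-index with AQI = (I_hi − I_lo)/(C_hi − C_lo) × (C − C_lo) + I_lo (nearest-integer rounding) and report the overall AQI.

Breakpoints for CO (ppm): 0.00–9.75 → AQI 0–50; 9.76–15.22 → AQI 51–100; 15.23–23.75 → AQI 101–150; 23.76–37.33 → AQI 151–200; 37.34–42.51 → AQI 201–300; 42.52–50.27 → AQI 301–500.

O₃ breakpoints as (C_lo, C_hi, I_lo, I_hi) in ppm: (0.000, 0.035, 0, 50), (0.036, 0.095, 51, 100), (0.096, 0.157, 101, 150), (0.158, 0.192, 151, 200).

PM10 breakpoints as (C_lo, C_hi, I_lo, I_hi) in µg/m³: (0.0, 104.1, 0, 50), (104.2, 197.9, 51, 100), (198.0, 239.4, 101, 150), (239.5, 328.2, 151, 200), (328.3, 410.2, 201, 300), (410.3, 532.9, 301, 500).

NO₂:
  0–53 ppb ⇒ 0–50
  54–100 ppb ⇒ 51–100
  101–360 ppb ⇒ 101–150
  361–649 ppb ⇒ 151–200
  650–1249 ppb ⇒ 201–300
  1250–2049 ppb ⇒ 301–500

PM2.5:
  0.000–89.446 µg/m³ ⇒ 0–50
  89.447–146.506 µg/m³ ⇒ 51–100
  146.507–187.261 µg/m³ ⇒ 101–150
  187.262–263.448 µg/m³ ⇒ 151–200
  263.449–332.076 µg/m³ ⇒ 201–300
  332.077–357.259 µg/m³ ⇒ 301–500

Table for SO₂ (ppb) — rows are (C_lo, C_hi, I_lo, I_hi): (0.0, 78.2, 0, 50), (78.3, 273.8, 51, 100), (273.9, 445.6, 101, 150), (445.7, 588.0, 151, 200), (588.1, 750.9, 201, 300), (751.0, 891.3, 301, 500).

320

CO: 28.62 lies in 23.76–37.33, so I_lo=151, I_hi=200, C_lo=23.76, C_hi=37.33.
(200−151)/(37.33−23.76) × (28.62−23.76) + 151 = 49/13.57 × 4.86 + 151 ≈ 168.55 → 169.
O₃ 0.047: bracket 0.036–0.095 → index 51–100; slope 49/0.059, offset 0.011.
AQI = 51 + 49/0.059·0.011 ≈ 60.14 ⇒ 60.
PM10 86.6: bracket 0.0–104.1 → index 0–50; slope 50/104.1, offset 86.6.
AQI = 0 + 50/104.1·86.6 ≈ 41.59 ⇒ 42.
NO₂: 368 ∈ [361, 649] ↔ index [151, 200].
151 + (368−361)·(200−151)/(649−361) = 151 + 7·49/288 ≈ 152.19, so AQI = 152.
PM2.5: 125.734 ∈ [89.447, 146.506] ↔ index [51, 100].
51 + (125.734−89.447)·(100−51)/(146.506−89.447) = 51 + 36.287·49/57.059 ≈ 82.16, so AQI = 82.
SO₂ 764.7: bracket 751.0–891.3 → index 301–500; slope 199/140.3, offset 13.7.
AQI = 301 + 199/140.3·13.7 ≈ 320.43 ⇒ 320.
Sub-indices: CO→169, O₃→60, PM10→42, NO₂→152, PM2.5→82, SO₂→320. Overall AQI = max = 320; dominant pollutant is SO₂.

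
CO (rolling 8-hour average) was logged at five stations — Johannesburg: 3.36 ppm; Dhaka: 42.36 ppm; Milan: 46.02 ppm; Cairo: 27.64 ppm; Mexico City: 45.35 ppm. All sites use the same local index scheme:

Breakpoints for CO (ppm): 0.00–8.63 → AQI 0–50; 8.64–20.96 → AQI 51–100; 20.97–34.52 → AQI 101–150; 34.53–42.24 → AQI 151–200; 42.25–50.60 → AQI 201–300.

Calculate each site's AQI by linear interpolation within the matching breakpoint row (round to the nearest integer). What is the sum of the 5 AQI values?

830

Johannesburg: 3.36 ∈ [0.00, 8.63] ↔ index [0, 50].
0 + (3.36−0.00)·(50−0)/(8.63−0.00) = 0 + 3.36·50/8.63 ≈ 19.47, so AQI = 19.
Dhaka: 42.36 lies in 42.25–50.60, so I_lo=201, I_hi=300, C_lo=42.25, C_hi=50.60.
(300−201)/(50.60−42.25) × (42.36−42.25) + 201 = 99/8.35 × 0.11 + 201 ≈ 202.30 → 202.
Milan 46.02: bracket 42.25–50.60 → index 201–300; slope 99/8.35, offset 3.77.
AQI = 201 + 99/8.35·3.77 ≈ 245.70 ⇒ 246.
Cairo: 27.64 ∈ [20.97, 34.52] ↔ index [101, 150].
101 + (27.64−20.97)·(150−101)/(34.52−20.97) = 101 + 6.67·49/13.55 ≈ 125.12, so AQI = 125.
Mexico City: 45.35 lies in 42.25–50.60, so I_lo=201, I_hi=300, C_lo=42.25, C_hi=50.60.
(300−201)/(50.60−42.25) × (45.35−42.25) + 201 = 99/8.35 × 3.10 + 201 ≈ 237.75 → 238.
AQIs: Johannesburg=19, Dhaka=202, Milan=246, Cairo=125, Mexico City=238. Sum = 19 + 202 + 246 + 125 + 238 = 830.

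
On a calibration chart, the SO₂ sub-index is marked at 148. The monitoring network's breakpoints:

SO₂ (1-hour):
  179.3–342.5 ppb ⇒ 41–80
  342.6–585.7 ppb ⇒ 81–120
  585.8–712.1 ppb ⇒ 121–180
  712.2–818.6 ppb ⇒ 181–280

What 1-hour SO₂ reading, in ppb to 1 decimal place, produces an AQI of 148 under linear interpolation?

AQI 148 lies in the 121–180 band, which corresponds to 585.8–712.1 ppb.
C = 585.8 + (148−121)×(712.1−585.8)/(180−121) = 585.8 + 27×126.3/59 ≈ 643.598 ppb → 643.6 ppb to 1 dp.

643.6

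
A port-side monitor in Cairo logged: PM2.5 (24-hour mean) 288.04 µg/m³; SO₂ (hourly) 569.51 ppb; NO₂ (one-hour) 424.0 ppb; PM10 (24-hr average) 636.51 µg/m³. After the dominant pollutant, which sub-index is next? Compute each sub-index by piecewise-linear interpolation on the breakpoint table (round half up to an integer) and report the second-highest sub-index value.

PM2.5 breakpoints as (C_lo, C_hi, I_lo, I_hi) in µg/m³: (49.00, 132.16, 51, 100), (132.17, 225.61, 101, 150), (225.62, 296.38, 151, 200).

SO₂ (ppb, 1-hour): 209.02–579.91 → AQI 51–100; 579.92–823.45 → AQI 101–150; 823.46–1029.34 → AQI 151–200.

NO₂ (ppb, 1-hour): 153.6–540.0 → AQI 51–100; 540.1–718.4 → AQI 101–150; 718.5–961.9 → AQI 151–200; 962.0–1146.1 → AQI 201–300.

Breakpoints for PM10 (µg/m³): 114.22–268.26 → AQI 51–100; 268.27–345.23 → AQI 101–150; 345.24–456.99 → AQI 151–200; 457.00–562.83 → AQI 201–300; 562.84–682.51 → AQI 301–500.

PM2.5: 288.04 lies in 225.62–296.38, so I_lo=151, I_hi=200, C_lo=225.62, C_hi=296.38.
(200−151)/(296.38−225.62) × (288.04−225.62) + 151 = 49/70.76 × 62.42 + 151 ≈ 194.22 → 194.
SO₂ 569.51: bracket 209.02–579.91 → index 51–100; slope 49/370.89, offset 360.49.
AQI = 51 + 49/370.89·360.49 ≈ 98.63 ⇒ 99.
NO₂: row 153.6–540.0 (AQI 51–100). (100−51)·(424.0−153.6)/(540.0−153.6) + 51 = 49·270.4/386.4 + 51 ≈ 85.29 → 85.
PM10: 636.51 ∈ [562.84, 682.51] ↔ index [301, 500].
301 + (636.51−562.84)·(500−301)/(682.51−562.84) = 301 + 73.67·199/119.67 ≈ 423.51, so AQI = 424.
Sub-indices: PM2.5→194, SO₂→99, NO₂→85, PM10→424. Ranked high→low: 424, 194, 99, 85. Second-highest sub-index = 194.

194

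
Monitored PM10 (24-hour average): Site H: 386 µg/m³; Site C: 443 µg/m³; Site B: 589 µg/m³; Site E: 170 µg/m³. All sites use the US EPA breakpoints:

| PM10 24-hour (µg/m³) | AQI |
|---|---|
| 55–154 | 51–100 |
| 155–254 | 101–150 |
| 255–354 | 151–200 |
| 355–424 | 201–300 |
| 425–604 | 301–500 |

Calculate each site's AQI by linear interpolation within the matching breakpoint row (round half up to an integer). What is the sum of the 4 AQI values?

1157

Site H: 386 lies in 355–424, so I_lo=201, I_hi=300, C_lo=355, C_hi=424.
(300−201)/(424−355) × (386−355) + 201 = 99/69 × 31 + 201 ≈ 245.48 → 245.
Site C: 443 lies in 425–604, so I_lo=301, I_hi=500, C_lo=425, C_hi=604.
(500−301)/(604−425) × (443−425) + 301 = 199/179 × 18 + 301 ≈ 321.01 → 321.
Site B: 589 lies in 425–604, so I_lo=301, I_hi=500, C_lo=425, C_hi=604.
(500−301)/(604−425) × (589−425) + 301 = 199/179 × 164 + 301 ≈ 483.32 → 483.
Site E 170: bracket 155–254 → index 101–150; slope 49/99, offset 15.
AQI = 101 + 49/99·15 ≈ 108.42 ⇒ 108.
AQIs: Site H=245, Site C=321, Site B=483, Site E=108. Sum = 245 + 321 + 483 + 108 = 1157.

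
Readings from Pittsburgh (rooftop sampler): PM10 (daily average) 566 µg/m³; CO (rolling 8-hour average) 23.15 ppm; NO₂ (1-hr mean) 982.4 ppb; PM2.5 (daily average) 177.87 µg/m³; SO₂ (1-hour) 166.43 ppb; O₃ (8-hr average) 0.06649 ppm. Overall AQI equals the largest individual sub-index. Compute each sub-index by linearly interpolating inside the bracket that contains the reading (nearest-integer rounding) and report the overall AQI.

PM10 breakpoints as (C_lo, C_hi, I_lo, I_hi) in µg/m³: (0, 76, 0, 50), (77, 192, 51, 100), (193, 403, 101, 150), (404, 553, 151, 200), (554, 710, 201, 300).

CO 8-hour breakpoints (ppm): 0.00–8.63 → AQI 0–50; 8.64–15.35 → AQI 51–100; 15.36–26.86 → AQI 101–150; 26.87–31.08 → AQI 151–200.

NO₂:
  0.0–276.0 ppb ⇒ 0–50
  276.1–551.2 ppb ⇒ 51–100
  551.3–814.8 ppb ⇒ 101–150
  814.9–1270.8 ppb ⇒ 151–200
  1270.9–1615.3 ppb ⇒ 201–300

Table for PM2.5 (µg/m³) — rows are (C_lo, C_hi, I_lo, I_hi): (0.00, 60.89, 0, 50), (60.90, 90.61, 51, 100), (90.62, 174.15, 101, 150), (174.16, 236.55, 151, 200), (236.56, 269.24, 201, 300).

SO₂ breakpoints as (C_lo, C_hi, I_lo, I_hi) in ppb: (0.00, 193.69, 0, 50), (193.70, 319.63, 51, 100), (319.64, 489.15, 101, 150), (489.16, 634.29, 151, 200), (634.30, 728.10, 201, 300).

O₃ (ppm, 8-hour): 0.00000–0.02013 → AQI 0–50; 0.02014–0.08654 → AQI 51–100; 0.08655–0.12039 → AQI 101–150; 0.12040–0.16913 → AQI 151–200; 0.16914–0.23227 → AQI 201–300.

PM10: 566 ∈ [554, 710] ↔ index [201, 300].
201 + (566−554)·(300−201)/(710−554) = 201 + 12·99/156 ≈ 208.62, so AQI = 209.
CO: 23.15 lies in 15.36–26.86, so I_lo=101, I_hi=150, C_lo=15.36, C_hi=26.86.
(150−101)/(26.86−15.36) × (23.15−15.36) + 101 = 49/11.50 × 7.79 + 101 ≈ 134.19 → 134.
NO₂: row 814.9–1270.8 (AQI 151–200). (200−151)·(982.4−814.9)/(1270.8−814.9) + 151 = 49·167.5/455.9 + 151 ≈ 169.00 → 169.
PM2.5: 177.87 ∈ [174.16, 236.55] ↔ index [151, 200].
151 + (177.87−174.16)·(200−151)/(236.55−174.16) = 151 + 3.71·49/62.39 ≈ 153.91, so AQI = 154.
SO₂: row 0.00–193.69 (AQI 0–50). (50−0)·(166.43−0.00)/(193.69−0.00) + 0 = 50·166.43/193.69 + 0 ≈ 42.96 → 43.
O₃ 0.06649: bracket 0.02014–0.08654 → index 51–100; slope 49/0.06640, offset 0.04635.
AQI = 51 + 49/0.06640·0.04635 ≈ 85.20 ⇒ 85.
Sub-indices: PM10→209, CO→134, NO₂→169, PM2.5→154, SO₂→43, O₃→85. Overall AQI = max = 209; dominant pollutant is PM10.
AQI 209: Very Unhealthy.

209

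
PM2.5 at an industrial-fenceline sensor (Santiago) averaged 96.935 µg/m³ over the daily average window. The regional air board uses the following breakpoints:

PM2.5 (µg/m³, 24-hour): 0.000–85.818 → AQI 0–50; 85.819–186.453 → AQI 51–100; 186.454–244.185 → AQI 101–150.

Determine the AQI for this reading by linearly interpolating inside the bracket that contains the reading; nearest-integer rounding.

PM2.5: 96.935 ∈ [85.819, 186.453] ↔ index [51, 100].
51 + (96.935−85.819)·(100−51)/(186.453−85.819) = 51 + 11.116·49/100.634 ≈ 56.41, so AQI = 56.

56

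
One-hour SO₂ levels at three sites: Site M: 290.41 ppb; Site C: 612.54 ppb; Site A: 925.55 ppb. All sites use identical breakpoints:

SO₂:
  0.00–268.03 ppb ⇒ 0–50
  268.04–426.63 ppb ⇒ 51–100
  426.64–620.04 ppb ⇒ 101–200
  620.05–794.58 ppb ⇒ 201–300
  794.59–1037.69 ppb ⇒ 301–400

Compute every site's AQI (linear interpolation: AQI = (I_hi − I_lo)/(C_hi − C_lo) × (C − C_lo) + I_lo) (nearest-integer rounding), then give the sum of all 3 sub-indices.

608

Site M 290.41: bracket 268.04–426.63 → index 51–100; slope 49/158.59, offset 22.37.
AQI = 51 + 49/158.59·22.37 ≈ 57.91 ⇒ 58.
Site C: 612.54 lies in 426.64–620.04, so I_lo=101, I_hi=200, C_lo=426.64, C_hi=620.04.
(200−101)/(620.04−426.64) × (612.54−426.64) + 101 = 99/193.40 × 185.90 + 101 ≈ 196.16 → 196.
Site A 925.55: bracket 794.59–1037.69 → index 301–400; slope 99/243.10, offset 130.96.
AQI = 301 + 99/243.10·130.96 ≈ 354.33 ⇒ 354.
AQIs: Site M=58, Site C=196, Site A=354. Sum = 58 + 196 + 354 = 608.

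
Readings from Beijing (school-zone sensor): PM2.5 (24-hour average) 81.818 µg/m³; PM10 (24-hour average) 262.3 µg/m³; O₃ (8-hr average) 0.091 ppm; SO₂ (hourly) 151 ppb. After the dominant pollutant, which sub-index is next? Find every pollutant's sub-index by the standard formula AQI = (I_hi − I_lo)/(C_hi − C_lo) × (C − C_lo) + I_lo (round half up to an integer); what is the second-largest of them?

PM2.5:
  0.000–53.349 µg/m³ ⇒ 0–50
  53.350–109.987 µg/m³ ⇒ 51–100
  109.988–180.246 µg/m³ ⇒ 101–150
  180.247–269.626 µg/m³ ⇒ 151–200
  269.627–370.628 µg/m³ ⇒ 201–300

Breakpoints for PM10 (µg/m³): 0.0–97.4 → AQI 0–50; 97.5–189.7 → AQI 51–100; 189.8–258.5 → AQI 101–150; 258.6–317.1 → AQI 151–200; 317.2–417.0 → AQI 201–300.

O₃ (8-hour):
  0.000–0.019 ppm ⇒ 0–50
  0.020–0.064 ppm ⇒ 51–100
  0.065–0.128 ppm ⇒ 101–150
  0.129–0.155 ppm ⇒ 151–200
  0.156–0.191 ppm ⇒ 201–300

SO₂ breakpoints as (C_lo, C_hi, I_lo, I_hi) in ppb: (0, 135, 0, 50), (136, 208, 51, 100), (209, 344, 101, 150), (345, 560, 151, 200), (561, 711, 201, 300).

PM2.5: 81.818 lies in 53.350–109.987, so I_lo=51, I_hi=100, C_lo=53.350, C_hi=109.987.
(100−51)/(109.987−53.350) × (81.818−53.350) + 51 = 49/56.637 × 28.468 + 51 ≈ 75.63 → 76.
PM10: row 258.6–317.1 (AQI 151–200). (200−151)·(262.3−258.6)/(317.1−258.6) + 151 = 49·3.7/58.5 + 151 ≈ 154.10 → 154.
O₃: 0.091 lies in 0.065–0.128, so I_lo=101, I_hi=150, C_lo=0.065, C_hi=0.128.
(150−101)/(0.128−0.065) × (0.091−0.065) + 101 = 49/0.063 × 0.026 + 101 ≈ 121.22 → 121.
SO₂: 151 ∈ [136, 208] ↔ index [51, 100].
51 + (151−136)·(100−51)/(208−136) = 51 + 15·49/72 ≈ 61.21, so AQI = 61.
Sub-indices: PM2.5→76, PM10→154, O₃→121, SO₂→61. Ranked high→low: 154, 121, 76, 61. Second-highest sub-index = 121.

121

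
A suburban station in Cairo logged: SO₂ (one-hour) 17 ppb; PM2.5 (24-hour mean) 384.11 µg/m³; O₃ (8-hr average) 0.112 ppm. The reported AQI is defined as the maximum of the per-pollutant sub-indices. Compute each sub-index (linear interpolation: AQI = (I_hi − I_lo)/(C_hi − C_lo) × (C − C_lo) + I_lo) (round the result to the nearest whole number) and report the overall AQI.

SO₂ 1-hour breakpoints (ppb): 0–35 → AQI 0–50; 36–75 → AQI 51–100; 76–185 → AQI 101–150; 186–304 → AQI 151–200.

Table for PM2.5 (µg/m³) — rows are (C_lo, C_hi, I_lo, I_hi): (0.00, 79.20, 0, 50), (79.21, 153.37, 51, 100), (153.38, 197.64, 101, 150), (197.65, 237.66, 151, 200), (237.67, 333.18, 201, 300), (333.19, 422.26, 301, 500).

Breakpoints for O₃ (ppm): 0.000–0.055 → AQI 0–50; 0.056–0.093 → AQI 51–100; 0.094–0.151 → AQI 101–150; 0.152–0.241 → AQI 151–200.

SO₂: 17 ∈ [0, 35] ↔ index [0, 50].
0 + (17−0)·(50−0)/(35−0) = 0 + 17·50/35 ≈ 24.29, so AQI = 24.
PM2.5: 384.11 ∈ [333.19, 422.26] ↔ index [301, 500].
301 + (384.11−333.19)·(500−301)/(422.26−333.19) = 301 + 50.92·199/89.07 ≈ 414.77, so AQI = 415.
O₃: 0.112 lies in 0.094–0.151, so I_lo=101, I_hi=150, C_lo=0.094, C_hi=0.151.
(150−101)/(0.151−0.094) × (0.112−0.094) + 101 = 49/0.057 × 0.018 + 101 ≈ 116.47 → 116.
Sub-indices: SO₂→24, PM2.5→415, O₃→116. Overall AQI = max = 415; dominant pollutant is PM2.5.

415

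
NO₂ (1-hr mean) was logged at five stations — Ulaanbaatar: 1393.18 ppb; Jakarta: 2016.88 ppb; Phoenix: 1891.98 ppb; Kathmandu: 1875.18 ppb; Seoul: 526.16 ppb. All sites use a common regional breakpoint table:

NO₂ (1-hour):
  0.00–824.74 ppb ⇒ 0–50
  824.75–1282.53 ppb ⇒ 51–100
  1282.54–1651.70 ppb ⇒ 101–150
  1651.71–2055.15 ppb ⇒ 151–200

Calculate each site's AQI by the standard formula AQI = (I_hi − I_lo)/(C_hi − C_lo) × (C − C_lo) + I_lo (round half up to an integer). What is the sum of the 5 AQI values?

Ulaanbaatar 1393.18: bracket 1282.54–1651.70 → index 101–150; slope 49/369.16, offset 110.64.
AQI = 101 + 49/369.16·110.64 ≈ 115.69 ⇒ 116.
Jakarta 2016.88: bracket 1651.71–2055.15 → index 151–200; slope 49/403.44, offset 365.17.
AQI = 151 + 49/403.44·365.17 ≈ 195.35 ⇒ 195.
Phoenix: row 1651.71–2055.15 (AQI 151–200). (200−151)·(1891.98−1651.71)/(2055.15−1651.71) + 151 = 49·240.27/403.44 + 151 ≈ 180.18 → 180.
Kathmandu: row 1651.71–2055.15 (AQI 151–200). (200−151)·(1875.18−1651.71)/(2055.15−1651.71) + 151 = 49·223.47/403.44 + 151 ≈ 178.14 → 178.
Seoul: 526.16 ∈ [0.00, 824.74] ↔ index [0, 50].
0 + (526.16−0.00)·(50−0)/(824.74−0.00) = 0 + 526.16·50/824.74 ≈ 31.90, so AQI = 32.
AQIs: Ulaanbaatar=116, Jakarta=195, Phoenix=180, Kathmandu=178, Seoul=32. Sum = 116 + 195 + 180 + 178 + 32 = 701.

701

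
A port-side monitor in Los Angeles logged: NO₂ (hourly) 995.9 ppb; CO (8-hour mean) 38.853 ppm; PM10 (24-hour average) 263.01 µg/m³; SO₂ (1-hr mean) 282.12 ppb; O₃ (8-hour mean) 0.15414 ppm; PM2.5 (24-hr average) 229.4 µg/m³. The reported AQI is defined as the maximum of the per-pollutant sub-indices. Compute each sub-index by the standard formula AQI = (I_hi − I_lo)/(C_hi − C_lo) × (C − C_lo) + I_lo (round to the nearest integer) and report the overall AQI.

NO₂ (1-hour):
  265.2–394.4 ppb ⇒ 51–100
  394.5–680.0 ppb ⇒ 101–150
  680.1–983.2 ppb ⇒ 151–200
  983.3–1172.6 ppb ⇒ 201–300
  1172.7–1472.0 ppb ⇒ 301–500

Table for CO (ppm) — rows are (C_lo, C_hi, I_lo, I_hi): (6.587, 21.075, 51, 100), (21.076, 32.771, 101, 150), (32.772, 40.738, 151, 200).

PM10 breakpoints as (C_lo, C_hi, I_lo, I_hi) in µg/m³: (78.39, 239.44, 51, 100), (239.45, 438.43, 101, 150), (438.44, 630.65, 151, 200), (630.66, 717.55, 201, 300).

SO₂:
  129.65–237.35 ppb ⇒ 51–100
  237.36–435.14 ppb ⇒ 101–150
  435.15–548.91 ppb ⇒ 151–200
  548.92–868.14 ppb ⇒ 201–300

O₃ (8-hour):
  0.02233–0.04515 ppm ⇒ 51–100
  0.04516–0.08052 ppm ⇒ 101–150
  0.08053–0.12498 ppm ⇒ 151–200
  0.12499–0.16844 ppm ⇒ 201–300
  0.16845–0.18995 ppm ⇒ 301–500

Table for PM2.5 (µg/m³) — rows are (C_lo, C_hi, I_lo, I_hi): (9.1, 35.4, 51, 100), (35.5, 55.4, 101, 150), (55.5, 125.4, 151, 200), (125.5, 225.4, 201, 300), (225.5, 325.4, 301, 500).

309

NO₂ 995.9: bracket 983.3–1172.6 → index 201–300; slope 99/189.3, offset 12.6.
AQI = 201 + 99/189.3·12.6 ≈ 207.59 ⇒ 208.
CO: 38.853 ∈ [32.772, 40.738] ↔ index [151, 200].
151 + (38.853−32.772)·(200−151)/(40.738−32.772) = 151 + 6.081·49/7.966 ≈ 188.41, so AQI = 188.
PM10: 263.01 ∈ [239.45, 438.43] ↔ index [101, 150].
101 + (263.01−239.45)·(150−101)/(438.43−239.45) = 101 + 23.56·49/198.98 ≈ 106.80, so AQI = 107.
SO₂: 282.12 lies in 237.36–435.14, so I_lo=101, I_hi=150, C_lo=237.36, C_hi=435.14.
(150−101)/(435.14−237.36) × (282.12−237.36) + 101 = 49/197.78 × 44.76 + 101 ≈ 112.09 → 112.
O₃ 0.15414: bracket 0.12499–0.16844 → index 201–300; slope 99/0.04345, offset 0.02915.
AQI = 201 + 99/0.04345·0.02915 ≈ 267.42 ⇒ 267.
PM2.5: row 225.5–325.4 (AQI 301–500). (500−301)·(229.4−225.5)/(325.4−225.5) + 301 = 199·3.9/99.9 + 301 ≈ 308.77 → 309.
Sub-indices: NO₂→208, CO→188, PM10→107, SO₂→112, O₃→267, PM2.5→309. Overall AQI = max = 309; dominant pollutant is PM2.5.
AQI 309: Hazardous.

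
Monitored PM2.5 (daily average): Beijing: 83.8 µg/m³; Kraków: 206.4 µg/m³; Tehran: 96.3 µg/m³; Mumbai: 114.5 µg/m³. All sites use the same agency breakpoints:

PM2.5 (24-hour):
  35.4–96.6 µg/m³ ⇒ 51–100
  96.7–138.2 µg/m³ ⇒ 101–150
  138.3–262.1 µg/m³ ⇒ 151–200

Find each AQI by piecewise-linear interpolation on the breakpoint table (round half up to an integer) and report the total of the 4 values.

Beijing: row 35.4–96.6 (AQI 51–100). (100−51)·(83.8−35.4)/(96.6−35.4) + 51 = 49·48.4/61.2 + 51 ≈ 89.75 → 90.
Kraków: row 138.3–262.1 (AQI 151–200). (200−151)·(206.4−138.3)/(262.1−138.3) + 151 = 49·68.1/123.8 + 151 ≈ 177.95 → 178.
Tehran 96.3: bracket 35.4–96.6 → index 51–100; slope 49/61.2, offset 60.9.
AQI = 51 + 49/61.2·60.9 ≈ 99.76 ⇒ 100.
Mumbai: row 96.7–138.2 (AQI 101–150). (150−101)·(114.5−96.7)/(138.2−96.7) + 101 = 49·17.8/41.5 + 101 ≈ 122.02 → 122.
AQIs: Beijing=90, Kraków=178, Tehran=100, Mumbai=122. Sum = 90 + 178 + 100 + 122 = 490.

490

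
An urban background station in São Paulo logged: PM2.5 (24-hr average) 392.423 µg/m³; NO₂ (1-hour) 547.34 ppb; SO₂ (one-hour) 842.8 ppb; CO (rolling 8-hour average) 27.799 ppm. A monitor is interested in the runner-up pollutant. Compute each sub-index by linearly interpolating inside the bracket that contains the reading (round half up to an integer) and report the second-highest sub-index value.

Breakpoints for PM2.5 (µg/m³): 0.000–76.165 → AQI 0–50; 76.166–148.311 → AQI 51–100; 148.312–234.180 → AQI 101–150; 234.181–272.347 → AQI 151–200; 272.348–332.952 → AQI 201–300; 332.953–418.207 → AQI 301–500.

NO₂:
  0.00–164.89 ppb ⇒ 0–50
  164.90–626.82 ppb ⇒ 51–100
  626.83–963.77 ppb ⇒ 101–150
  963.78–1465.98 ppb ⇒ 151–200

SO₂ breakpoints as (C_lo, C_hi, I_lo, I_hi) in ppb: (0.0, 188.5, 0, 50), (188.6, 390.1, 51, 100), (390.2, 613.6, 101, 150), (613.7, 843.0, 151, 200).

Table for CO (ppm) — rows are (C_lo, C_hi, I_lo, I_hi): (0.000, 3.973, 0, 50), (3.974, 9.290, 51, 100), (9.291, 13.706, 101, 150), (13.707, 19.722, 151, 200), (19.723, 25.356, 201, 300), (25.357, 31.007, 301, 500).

387

PM2.5: 392.423 lies in 332.953–418.207, so I_lo=301, I_hi=500, C_lo=332.953, C_hi=418.207.
(500−301)/(418.207−332.953) × (392.423−332.953) + 301 = 199/85.254 × 59.470 + 301 ≈ 439.81 → 440.
NO₂ 547.34: bracket 164.90–626.82 → index 51–100; slope 49/461.92, offset 382.44.
AQI = 51 + 49/461.92·382.44 ≈ 91.57 ⇒ 92.
SO₂ 842.8: bracket 613.7–843.0 → index 151–200; slope 49/229.3, offset 229.1.
AQI = 151 + 49/229.3·229.1 ≈ 199.96 ⇒ 200.
CO: 27.799 ∈ [25.357, 31.007] ↔ index [301, 500].
301 + (27.799−25.357)·(500−301)/(31.007−25.357) = 301 + 2.442·199/5.650 ≈ 387.01, so AQI = 387.
Sub-indices: PM2.5→440, NO₂→92, SO₂→200, CO→387. Ranked high→low: 440, 387, 200, 92. Second-highest sub-index = 387.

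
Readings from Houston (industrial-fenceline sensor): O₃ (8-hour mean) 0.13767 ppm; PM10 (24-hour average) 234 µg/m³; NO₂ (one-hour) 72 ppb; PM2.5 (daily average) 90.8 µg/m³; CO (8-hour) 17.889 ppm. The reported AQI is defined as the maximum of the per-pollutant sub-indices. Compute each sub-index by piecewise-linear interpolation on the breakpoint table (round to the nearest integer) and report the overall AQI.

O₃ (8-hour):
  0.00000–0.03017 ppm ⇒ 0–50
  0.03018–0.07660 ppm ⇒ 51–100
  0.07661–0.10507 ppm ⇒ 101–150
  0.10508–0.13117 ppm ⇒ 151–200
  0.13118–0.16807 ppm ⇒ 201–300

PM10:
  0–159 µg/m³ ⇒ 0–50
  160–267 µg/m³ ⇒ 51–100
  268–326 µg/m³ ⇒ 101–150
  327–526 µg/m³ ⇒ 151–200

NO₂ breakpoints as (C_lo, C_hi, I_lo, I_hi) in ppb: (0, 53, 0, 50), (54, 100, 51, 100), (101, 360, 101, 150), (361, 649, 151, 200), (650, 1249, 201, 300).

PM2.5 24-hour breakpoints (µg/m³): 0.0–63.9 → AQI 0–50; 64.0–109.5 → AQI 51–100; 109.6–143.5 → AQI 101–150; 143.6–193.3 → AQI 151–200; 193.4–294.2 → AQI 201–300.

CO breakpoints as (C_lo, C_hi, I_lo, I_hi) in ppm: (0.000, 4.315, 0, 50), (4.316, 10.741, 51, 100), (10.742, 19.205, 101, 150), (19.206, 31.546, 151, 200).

218

O₃: row 0.13118–0.16807 (AQI 201–300). (300−201)·(0.13767−0.13118)/(0.16807−0.13118) + 201 = 99·0.00649/0.03689 + 201 ≈ 218.42 → 218.
PM10: row 160–267 (AQI 51–100). (100−51)·(234−160)/(267−160) + 51 = 49·74/107 + 51 ≈ 84.89 → 85.
NO₂: 72 lies in 54–100, so I_lo=51, I_hi=100, C_lo=54, C_hi=100.
(100−51)/(100−54) × (72−54) + 51 = 49/46 × 18 + 51 ≈ 70.17 → 70.
PM2.5: 90.8 lies in 64.0–109.5, so I_lo=51, I_hi=100, C_lo=64.0, C_hi=109.5.
(100−51)/(109.5−64.0) × (90.8−64.0) + 51 = 49/45.5 × 26.8 + 51 ≈ 79.86 → 80.
CO: row 10.742–19.205 (AQI 101–150). (150−101)·(17.889−10.742)/(19.205−10.742) + 101 = 49·7.147/8.463 + 101 ≈ 142.38 → 142.
Sub-indices: O₃→218, PM10→85, NO₂→70, PM2.5→80, CO→142. Overall AQI = max = 218; dominant pollutant is O₃.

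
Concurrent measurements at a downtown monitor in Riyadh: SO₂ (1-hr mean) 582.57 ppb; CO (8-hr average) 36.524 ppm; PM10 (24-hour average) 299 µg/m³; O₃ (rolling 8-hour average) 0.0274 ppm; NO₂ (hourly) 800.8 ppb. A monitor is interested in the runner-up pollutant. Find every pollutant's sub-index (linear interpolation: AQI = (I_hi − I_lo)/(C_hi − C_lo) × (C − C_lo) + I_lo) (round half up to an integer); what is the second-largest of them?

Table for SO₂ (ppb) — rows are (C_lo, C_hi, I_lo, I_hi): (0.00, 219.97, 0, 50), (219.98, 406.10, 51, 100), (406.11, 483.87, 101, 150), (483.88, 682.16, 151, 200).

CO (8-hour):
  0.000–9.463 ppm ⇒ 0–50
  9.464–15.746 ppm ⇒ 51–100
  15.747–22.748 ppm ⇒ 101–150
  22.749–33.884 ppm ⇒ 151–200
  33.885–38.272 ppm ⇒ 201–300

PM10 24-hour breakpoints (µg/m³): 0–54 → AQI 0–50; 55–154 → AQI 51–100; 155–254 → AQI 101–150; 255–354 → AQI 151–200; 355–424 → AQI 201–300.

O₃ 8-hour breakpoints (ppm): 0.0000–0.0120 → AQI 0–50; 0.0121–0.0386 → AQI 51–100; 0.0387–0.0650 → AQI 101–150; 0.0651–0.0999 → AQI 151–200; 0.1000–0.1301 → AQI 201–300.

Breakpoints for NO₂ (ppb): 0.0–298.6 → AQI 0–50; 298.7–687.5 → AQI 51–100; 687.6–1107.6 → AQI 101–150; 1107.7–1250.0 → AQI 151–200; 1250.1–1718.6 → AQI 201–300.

SO₂: row 483.88–682.16 (AQI 151–200). (200−151)·(582.57−483.88)/(682.16−483.88) + 151 = 49·98.69/198.28 + 151 ≈ 175.39 → 175.
CO: 36.524 ∈ [33.885, 38.272] ↔ index [201, 300].
201 + (36.524−33.885)·(300−201)/(38.272−33.885) = 201 + 2.639·99/4.387 ≈ 260.55, so AQI = 261.
PM10: row 255–354 (AQI 151–200). (200−151)·(299−255)/(354−255) + 151 = 49·44/99 + 151 ≈ 172.78 → 173.
O₃: 0.0274 ∈ [0.0121, 0.0386] ↔ index [51, 100].
51 + (0.0274−0.0121)·(100−51)/(0.0386−0.0121) = 51 + 0.0153·49/0.0265 ≈ 79.29, so AQI = 79.
NO₂: 800.8 lies in 687.6–1107.6, so I_lo=101, I_hi=150, C_lo=687.6, C_hi=1107.6.
(150−101)/(1107.6−687.6) × (800.8−687.6) + 101 = 49/420.0 × 113.2 + 101 ≈ 114.21 → 114.
Sub-indices: SO₂→175, CO→261, PM10→173, O₃→79, NO₂→114. Ranked high→low: 261, 175, 173, 114, 79. Second-highest sub-index = 175.

175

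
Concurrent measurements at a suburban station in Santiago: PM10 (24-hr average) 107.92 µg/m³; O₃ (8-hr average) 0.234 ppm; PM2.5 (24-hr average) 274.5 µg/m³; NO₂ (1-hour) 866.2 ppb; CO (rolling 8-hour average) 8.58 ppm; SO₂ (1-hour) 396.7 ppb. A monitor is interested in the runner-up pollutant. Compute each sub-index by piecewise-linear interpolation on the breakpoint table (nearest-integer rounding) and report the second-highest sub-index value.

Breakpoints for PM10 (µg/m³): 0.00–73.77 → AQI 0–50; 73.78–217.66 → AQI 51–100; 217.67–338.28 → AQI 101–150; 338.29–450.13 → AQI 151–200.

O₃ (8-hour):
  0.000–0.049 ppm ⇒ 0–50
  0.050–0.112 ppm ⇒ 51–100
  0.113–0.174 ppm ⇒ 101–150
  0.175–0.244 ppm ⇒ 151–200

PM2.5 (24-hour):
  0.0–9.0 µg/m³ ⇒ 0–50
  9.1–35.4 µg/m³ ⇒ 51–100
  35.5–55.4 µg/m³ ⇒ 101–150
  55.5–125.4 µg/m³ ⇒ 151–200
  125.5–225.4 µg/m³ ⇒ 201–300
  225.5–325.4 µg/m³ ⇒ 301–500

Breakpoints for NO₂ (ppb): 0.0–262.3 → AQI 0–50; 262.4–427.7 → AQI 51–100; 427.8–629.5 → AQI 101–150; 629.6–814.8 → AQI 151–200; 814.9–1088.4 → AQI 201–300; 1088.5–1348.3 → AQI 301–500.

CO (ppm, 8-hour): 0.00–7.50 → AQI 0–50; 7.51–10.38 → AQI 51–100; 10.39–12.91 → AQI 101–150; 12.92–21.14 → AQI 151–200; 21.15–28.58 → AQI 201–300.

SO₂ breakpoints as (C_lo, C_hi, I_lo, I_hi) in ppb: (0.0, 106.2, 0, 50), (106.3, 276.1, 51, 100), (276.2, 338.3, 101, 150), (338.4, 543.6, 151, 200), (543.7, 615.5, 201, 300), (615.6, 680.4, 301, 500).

220

PM10: 107.92 ∈ [73.78, 217.66] ↔ index [51, 100].
51 + (107.92−73.78)·(100−51)/(217.66−73.78) = 51 + 34.14·49/143.88 ≈ 62.63, so AQI = 63.
O₃ 0.234: bracket 0.175–0.244 → index 151–200; slope 49/0.069, offset 0.059.
AQI = 151 + 49/0.069·0.059 ≈ 192.90 ⇒ 193.
PM2.5: 274.5 lies in 225.5–325.4, so I_lo=301, I_hi=500, C_lo=225.5, C_hi=325.4.
(500−301)/(325.4−225.5) × (274.5−225.5) + 301 = 199/99.9 × 49.0 + 301 ≈ 398.61 → 399.
NO₂ 866.2: bracket 814.9–1088.4 → index 201–300; slope 99/273.5, offset 51.3.
AQI = 201 + 99/273.5·51.3 ≈ 219.57 ⇒ 220.
CO: 8.58 ∈ [7.51, 10.38] ↔ index [51, 100].
51 + (8.58−7.51)·(100−51)/(10.38−7.51) = 51 + 1.07·49/2.87 ≈ 69.27, so AQI = 69.
SO₂ 396.7: bracket 338.4–543.6 → index 151–200; slope 49/205.2, offset 58.3.
AQI = 151 + 49/205.2·58.3 ≈ 164.92 ⇒ 165.
Sub-indices: PM10→63, O₃→193, PM2.5→399, NO₂→220, CO→69, SO₂→165. Ranked high→low: 399, 220, 193, 165, 69, 63. Second-highest sub-index = 220.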